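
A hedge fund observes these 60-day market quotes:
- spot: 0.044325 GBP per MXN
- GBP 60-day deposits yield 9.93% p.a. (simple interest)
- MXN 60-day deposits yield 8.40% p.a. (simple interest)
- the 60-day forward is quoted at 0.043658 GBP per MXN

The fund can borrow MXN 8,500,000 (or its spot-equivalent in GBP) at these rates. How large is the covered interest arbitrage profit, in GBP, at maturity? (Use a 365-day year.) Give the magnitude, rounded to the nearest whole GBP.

T = 60/365 years.
Invest the MXN and cover forward: 8,500,000 × 1.01380822 × 0.043658 = GBP 376,217.13.
Convert at spot and invest in GBP: 8,500,000 × 0.044325 × 1.01632329 = GBP 382,912.50.
The quoted forward undervalues MXN, so borrow MXN, convert to GBP at spot, deposit the GBP at 9.93%, and buy MXN forward at 0.043658 to cover the loan.
Profit = 382,912.50 − 376,217.13 = GBP 6,695.

GBP 6,695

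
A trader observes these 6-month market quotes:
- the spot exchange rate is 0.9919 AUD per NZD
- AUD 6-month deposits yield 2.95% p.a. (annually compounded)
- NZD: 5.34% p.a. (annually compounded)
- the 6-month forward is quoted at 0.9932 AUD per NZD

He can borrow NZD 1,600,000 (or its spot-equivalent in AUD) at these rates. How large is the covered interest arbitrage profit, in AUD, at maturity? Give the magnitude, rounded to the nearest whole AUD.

AUD 20,719

T = 6/12 years.
Invest the NZD and cover forward: 1,600,000 × 1.026352766 × 0.9932 = AUD 1,630,997.71.
Convert at spot and invest in AUD: 1,600,000 × 0.9919 × 1.014642794 = AUD 1,610,278.70.
The quoted forward overvalues NZD, so borrow AUD, buy NZD at spot, deposit the NZD at 5.34%, and sell the proceeds forward at 0.9932.
Arbitrage profit = |1,630,997.71 − 1,610,278.70| = AUD 20,719.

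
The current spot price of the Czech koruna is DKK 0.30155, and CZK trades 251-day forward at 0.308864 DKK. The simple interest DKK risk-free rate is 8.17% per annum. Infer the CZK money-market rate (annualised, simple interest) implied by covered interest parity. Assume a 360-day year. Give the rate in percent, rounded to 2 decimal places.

4.58%

T = 251/360 years.
CIP gives F = S · g_DKK/g_CZK, so g_DKK/g_CZK = 0.308864/0.30155 = 1.0242547.
The DKK side grows by 1 + 0.0817×251/360 = 1.0569631.
Hence g_CZK = 1.0319339.
r = (1.0319339 − 1)/(251/360) = 0.045802 → 4.58%.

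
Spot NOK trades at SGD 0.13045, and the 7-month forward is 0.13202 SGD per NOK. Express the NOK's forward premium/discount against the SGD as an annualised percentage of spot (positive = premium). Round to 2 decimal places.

T = 7/12 years.
NOK trades forward at +1.20353% vs spot over the period.
×(1/T) gives 2.06% p.a.

+2.06%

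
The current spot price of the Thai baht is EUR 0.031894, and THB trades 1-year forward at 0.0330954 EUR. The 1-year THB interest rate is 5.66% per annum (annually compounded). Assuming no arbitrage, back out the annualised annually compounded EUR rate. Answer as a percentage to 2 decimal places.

T = 1 year.
By CIP, F/S equals the EUR-to-THB growth ratio: 0.0330954/0.031894 = 1.0376685.
THB growth factor: (1 + 0.0566)^1 = 1.056600.
That pins the EUR growth at 1.0964005.
Annualise: 1.0964005^(1/1) − 1 = 0.096400 = 9.64%.

9.64%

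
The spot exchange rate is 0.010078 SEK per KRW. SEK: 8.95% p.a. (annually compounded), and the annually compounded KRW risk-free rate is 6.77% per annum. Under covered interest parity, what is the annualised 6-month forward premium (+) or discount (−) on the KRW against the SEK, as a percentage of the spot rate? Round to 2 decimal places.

+2.03%

T = 6/12 years.
F = S · g_SEK/g_KRW = 0.010078 × 1.0437912/1.0332957 = 0.010180365.
(F − S)/S ÷ T = (0.010180365 − 0.010078)/0.010078/(6/12) = 0.020315 → 2.03%.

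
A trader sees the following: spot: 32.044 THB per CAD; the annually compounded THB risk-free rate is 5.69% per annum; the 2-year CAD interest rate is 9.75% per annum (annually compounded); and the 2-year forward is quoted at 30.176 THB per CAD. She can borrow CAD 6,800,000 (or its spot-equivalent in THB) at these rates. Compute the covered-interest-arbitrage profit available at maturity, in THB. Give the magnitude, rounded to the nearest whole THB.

THB 3,759,226

T = 2 years.
Invest the CAD and cover forward: 6,800,000 × 1.20450625 × 30.176 = THB 247,160,828.08.
Convert at spot and invest in THB: 6,800,000 × 32.044 × 1.11703761 = THB 243,401,601.59.
The quoted forward overvalues CAD, so borrow THB, buy CAD at spot, deposit the CAD at 9.75%, and sell the proceeds forward at 30.176.
Profit = 247,160,828.08 − 243,401,601.59 = THB 3,759,226.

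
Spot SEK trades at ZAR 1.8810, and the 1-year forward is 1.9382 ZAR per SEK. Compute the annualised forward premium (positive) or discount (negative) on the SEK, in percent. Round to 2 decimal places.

T = 1 year.
(F − S)/S = (1.9382 − 1.881)/1.881 = 0.0304094.
Per annum: 0.0304094 / 1 = 0.030409 = 3.04%.

+3.04%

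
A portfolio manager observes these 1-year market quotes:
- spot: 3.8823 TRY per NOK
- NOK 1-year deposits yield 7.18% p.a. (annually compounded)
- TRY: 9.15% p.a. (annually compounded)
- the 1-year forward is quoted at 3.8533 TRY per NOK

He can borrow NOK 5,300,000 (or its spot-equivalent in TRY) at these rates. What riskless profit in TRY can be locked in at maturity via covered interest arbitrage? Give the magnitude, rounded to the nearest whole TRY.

TRY 570,087

T = 1 year.
Invest the NOK and cover forward: 5,300,000 × 1.071800 × 3.8533 = TRY 21,888,824.78.
Convert at spot and invest in TRY: 5,300,000 × 3.8823 × 1.091500 = TRY 22,458,911.39.
The quoted forward undervalues NOK, so borrow NOK, convert to TRY at spot, deposit the TRY at 9.15%, and buy NOK forward at 3.8533 to cover the loan.
Profit = 22,458,911.39 − 21,888,824.78 = TRY 570,087.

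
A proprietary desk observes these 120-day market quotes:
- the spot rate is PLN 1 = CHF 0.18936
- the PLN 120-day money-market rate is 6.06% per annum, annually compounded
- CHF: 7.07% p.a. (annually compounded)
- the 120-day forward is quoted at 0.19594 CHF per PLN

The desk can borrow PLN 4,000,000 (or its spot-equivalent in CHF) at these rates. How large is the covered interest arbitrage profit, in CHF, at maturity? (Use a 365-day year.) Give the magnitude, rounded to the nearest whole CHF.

CHF 24,424

T = 120/365 years.
Invest the PLN and cover forward: 4,000,000 × 1.01953123 × 0.19594 = CHF 799,067.80.
Convert at spot and invest in CHF: 4,000,000 × 0.18936 × 1.02271305 = CHF 774,643.77.
The quoted forward overvalues PLN, so borrow CHF, buy PLN at spot, deposit the PLN at 6.06%, and sell the proceeds forward at 0.19594.
Arbitrage profit = |799,067.80 − 774,643.77| = CHF 24,424.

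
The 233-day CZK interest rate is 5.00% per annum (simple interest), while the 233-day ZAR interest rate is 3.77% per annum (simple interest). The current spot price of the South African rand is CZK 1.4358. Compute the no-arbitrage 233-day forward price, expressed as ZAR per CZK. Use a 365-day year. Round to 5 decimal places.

T = 233/365 years.
CZK accumulates by 1 + 0.0500×233/365 = 1.0319178.
ZAR accumulates by 1 + 0.0377×233/365 = 1.024066.
CIP: F = S · (grow CZK)/(grow ZAR) = 1.4358 × 1.0319178/1.024066 = 1.446809 CZK per ZAR.
Invert for ZAR per CZK: 1 / 1.446809 = 0.69118.

0.69118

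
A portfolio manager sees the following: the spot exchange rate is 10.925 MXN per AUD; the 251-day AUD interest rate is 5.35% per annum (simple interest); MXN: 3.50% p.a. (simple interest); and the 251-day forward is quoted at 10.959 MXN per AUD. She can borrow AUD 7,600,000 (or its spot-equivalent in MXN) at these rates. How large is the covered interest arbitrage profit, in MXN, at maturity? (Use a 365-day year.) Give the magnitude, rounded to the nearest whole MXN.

MXN 1,324,207

T = 251/365 years.
Keep in AUD, deliver into the forward: 7,600,000·1.036790411·10.959 = MXN 86,352,614.47.
Swap to MXN now, deposit: 7,600,000·10.925·1.0240684932 = MXN 85,028,406.99.
The quoted forward overvalues AUD, so borrow MXN, buy AUD at spot, deposit the AUD at 5.35%, and sell the proceeds forward at 10.959.
Profit = 86,352,614.47 − 85,028,406.99 = MXN 1,324,207.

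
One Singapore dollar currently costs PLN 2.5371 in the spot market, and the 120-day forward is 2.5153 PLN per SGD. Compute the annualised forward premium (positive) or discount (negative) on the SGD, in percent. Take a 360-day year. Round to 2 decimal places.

-2.58%

T = 120/360 years.
Period premium: (2.5153 − 2.5371)/2.5371 = -0.0085925.
Annualise by dividing by T: -0.0085925 / (120/360) = -0.025777 → -2.58%.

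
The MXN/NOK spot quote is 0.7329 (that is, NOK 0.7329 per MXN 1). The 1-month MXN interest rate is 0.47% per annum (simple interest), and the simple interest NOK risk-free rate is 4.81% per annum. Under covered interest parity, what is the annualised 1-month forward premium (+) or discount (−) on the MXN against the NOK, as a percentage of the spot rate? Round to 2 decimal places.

+4.34%

T = 1/12 years.
F = S · g_NOK/g_MXN = 0.7329 × 1.0040083/1.0003917 = 0.7355496.
(F − S)/S ÷ T = (0.7355496 − 0.7329)/0.7329/(1/12) = 0.043383 → 4.34%.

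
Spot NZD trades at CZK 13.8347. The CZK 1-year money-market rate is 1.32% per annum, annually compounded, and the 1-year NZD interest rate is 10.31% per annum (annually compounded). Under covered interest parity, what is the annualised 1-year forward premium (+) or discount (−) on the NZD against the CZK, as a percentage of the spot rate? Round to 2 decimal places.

T = 1 year.
F = S · g_CZK/g_NZD = 13.8347 × 1.013200/1.103100 = 12.7072052.
Annualised premium = (F − S)/S × (1/T) = (12.7072052 − 13.8347)/13.8347 ÷ 1 = -8.15%.

-8.15%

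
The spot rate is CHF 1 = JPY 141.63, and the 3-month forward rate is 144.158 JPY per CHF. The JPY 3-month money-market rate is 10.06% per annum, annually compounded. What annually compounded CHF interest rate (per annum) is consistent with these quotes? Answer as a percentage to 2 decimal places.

2.54%

T = 3/12 years.
By CIP, F/S equals the JPY-to-CHF growth ratio: 144.158/141.63 = 1.0178493.
The JPY side grows by (1 + 0.1006)^(3/12) = 1.0242533.
So the CHF growth factor = 1.0062917.
r = 1.0062917^(12/3) − 1 = 0.025405 → 2.54%.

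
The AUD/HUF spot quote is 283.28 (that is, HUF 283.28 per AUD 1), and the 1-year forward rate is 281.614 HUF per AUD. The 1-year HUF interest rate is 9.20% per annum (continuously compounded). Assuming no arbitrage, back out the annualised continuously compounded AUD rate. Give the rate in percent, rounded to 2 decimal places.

T = 1 year.
By CIP, F/S equals the HUF-to-AUD growth ratio: 281.614/283.28 = 0.9941189.
HUF growth factor: e^(0.0920×1) = 1.0963648.
Hence g_AUD = 1.1028508.
Take logs: ln 1.1028508 / 1 = 0.097898, so 9.79%.

9.79%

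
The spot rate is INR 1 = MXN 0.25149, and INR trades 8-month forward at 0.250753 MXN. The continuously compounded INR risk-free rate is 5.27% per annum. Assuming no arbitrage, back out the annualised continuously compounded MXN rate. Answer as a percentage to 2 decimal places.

T = 8/12 years.
CIP gives F = S · g_MXN/g_INR, so g_MXN/g_INR = 0.250753/0.25149 = 0.9970695.
The INR side grows by e^(0.0527×8/12) = 1.0357578.
So the MXN growth factor = 1.0327225.
r = ln(1.0327225)/(8/12) = 0.048298 → 4.83%.

4.83%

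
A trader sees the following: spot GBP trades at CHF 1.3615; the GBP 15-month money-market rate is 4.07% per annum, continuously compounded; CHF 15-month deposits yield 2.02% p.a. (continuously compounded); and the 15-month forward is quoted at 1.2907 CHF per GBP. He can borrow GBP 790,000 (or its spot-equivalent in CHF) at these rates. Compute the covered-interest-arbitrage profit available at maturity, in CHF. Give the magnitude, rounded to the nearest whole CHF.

T = 15/12 years.
Invest the GBP and cover forward: 790,000 × 1.052191361 × 1.2907 = CHF 1,072,870.08.
Convert at spot and invest in CHF: 790,000 × 1.3615 × 1.025571481 = CHF 1,103,089.30.
The quoted forward undervalues GBP, so borrow GBP, convert to CHF at spot, deposit the CHF at 2.02%, and buy GBP forward at 1.2907 to cover the loan.
Profit = 1,103,089.30 − 1,072,870.08 = CHF 30,219.

CHF 30,219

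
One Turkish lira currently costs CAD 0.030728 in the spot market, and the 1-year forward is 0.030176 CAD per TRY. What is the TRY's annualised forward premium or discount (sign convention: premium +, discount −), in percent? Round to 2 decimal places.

-1.80%

T = 1 year.
TRY trades forward at -1.79641% vs spot over the period.
×(1/T) gives -1.80% p.a.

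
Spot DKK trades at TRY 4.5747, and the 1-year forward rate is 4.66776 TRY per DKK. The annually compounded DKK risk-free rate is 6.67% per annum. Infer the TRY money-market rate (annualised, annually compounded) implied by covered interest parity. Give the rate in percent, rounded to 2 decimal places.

8.84%

T = 1 year.
F/S = 4.66776/4.5747 = 1.0203423 = (growth of TRY) / (growth of DKK).
The DKK side grows by (1 + 0.0667)^1 = 1.066700.
So the TRY growth factor = 1.0883991.
r = 1.0883991^(1/1) − 1 = 0.088399 → 8.84%.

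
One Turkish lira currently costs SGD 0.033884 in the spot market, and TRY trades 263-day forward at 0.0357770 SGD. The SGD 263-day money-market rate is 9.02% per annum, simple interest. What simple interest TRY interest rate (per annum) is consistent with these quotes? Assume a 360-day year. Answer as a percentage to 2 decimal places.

T = 263/360 years.
F/S = 0.035777/0.033884 = 1.0558671 = (growth of SGD) / (growth of TRY).
SGD growth factor: 1 + 0.0902×263/360 = 1.0658961.
That pins the TRY growth at 1.0094984.
(1.0094984 − 1)/T = 0.013002, i.e. 1.30%.

1.30%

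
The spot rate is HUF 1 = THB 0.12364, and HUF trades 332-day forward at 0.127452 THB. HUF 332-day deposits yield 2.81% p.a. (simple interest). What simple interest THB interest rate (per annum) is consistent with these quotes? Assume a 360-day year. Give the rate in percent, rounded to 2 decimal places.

6.24%

T = 332/360 years.
CIP gives F = S · g_THB/g_HUF, so g_THB/g_HUF = 0.127452/0.12364 = 1.0308314.
HUF growth factor: 1 + 0.0281×332/360 = 1.0259144.
Hence g_THB = 1.0575448.
(1.0575448 − 1)/T = 0.062398, i.e. 6.24%.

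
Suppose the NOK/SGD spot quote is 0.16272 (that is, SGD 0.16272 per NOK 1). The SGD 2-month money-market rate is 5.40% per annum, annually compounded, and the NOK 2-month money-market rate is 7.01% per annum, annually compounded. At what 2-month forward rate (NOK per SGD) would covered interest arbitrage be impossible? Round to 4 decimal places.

6.1611

T = 2/12 years.
SGD accumulates by (1 + 0.0540)^(2/12) = 1.0088039.
NOK growth factor: (1 + 0.0701)^(2/12) = 1.011356.
CIP: F = S · (grow SGD)/(grow NOK) = 0.16272 × 1.0088039/1.011356 = 0.1623094 SGD per NOK.
Invert for NOK per SGD: 1 / 0.1623094 = 6.1611.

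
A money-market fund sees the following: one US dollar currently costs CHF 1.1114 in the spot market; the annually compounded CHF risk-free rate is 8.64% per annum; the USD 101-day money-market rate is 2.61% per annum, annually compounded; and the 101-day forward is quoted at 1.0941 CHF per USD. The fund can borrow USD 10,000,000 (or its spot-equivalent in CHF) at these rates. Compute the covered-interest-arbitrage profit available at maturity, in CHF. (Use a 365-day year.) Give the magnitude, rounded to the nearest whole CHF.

CHF 352,517

T = 101/365 years.
Invest the USD and cover forward: 10,000,000 × 1.0071550264 × 1.0941 = CHF 11,019,283.14.
Convert at spot and invest in CHF: 10,000,000 × 1.1114 × 1.0231959429 = CHF 11,371,799.71.
The quoted forward undervalues USD, so borrow USD, convert to CHF at spot, deposit the CHF at 8.64%, and buy USD forward at 1.0941 to cover the loan.
The gap between the two covered legs is CHF 352,517.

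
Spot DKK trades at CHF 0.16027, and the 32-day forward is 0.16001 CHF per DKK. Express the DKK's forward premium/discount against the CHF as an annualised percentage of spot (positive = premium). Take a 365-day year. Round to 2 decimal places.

-1.85%

T = 32/365 years.
Period premium: (0.16001 − 0.16027)/0.16027 = -0.0016223.
Annualise by dividing by T: -0.0016223 / (32/365) = -0.018504 → -1.85%.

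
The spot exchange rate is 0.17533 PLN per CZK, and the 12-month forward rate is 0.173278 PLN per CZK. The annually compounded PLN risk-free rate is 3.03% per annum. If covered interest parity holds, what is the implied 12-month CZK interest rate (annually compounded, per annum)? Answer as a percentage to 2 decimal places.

T = 1 year.
By CIP, F/S equals the PLN-to-CZK growth ratio: 0.173278/0.17533 = 0.9882964.
PLN growth factor: (1 + 0.0303)^1 = 1.030300.
Hence g_CZK = 1.042501.
r = 1.042501^(1/1) − 1 = 0.042501 → 4.25%.

4.25%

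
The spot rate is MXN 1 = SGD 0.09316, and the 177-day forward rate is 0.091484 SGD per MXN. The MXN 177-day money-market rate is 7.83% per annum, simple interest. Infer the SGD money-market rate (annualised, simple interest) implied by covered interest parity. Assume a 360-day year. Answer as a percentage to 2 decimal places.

T = 177/360 years.
F/S = 0.091484/0.09316 = 0.9820094 = (growth of SGD) / (growth of MXN).
MXN growth factor: 1 + 0.0783×177/360 = 1.0384975.
That pins the SGD growth at 1.0198143.
(1.0198143 − 1)/T = 0.040300, i.e. 4.03%.

4.03%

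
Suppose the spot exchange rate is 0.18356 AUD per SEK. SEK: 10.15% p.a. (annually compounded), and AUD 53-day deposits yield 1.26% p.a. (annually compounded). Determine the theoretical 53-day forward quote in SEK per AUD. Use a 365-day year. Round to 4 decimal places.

5.5148

T = 53/365 years.
AUD accumulates by (1 + 0.0126)^(53/365) = 1.0018198.
SEK growth factor: (1 + 0.1015)^(53/365) = 1.0141364.
So F = 0.18356 × 1.0018198 / 1.0141364 = 0.1813307 (AUD/SEK).
Invert for SEK per AUD: 1 / 0.1813307 = 5.5148.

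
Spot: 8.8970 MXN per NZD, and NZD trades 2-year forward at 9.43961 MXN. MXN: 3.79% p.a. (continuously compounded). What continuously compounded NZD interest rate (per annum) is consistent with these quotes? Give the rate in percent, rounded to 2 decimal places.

0.83%

T = 2 years.
CIP gives F = S · g_MXN/g_NZD, so g_MXN/g_NZD = 9.43961/8.897 = 1.0609880.
MXN growth factor: e^(0.0379×2) = 1.0787468.
That pins the NZD growth at 1.016738.
r = ln(1.016738)/2 = 0.008300 → 0.83%.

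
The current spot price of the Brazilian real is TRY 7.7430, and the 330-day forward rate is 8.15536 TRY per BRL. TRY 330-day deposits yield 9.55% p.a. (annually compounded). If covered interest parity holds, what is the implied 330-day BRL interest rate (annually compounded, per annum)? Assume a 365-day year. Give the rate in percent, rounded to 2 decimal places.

T = 330/365 years.
F/S = 8.15536/7.743 = 1.0532558 = (growth of TRY) / (growth of BRL).
The TRY side grows by (1 + 0.0955)^(330/365) = 1.0859603.
That pins the BRL growth at 1.0310509.
Annualise: 1.0310509^(365/330) − 1 = 0.034400 = 3.44%.

3.44%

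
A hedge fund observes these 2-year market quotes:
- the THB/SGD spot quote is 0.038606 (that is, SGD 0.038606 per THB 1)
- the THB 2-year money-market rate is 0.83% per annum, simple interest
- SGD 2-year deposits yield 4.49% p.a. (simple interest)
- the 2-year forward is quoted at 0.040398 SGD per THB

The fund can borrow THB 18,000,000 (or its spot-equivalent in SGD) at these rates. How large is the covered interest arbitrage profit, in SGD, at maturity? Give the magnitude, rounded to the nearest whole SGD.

SGD 18,076

T = 2 years.
Invest the THB and cover forward: 18,000,000 × 1.016600 × 0.040398 = SGD 739,234.92.
Convert at spot and invest in SGD: 18,000,000 × 0.038606 × 1.089800 = SGD 757,310.74.
The quoted forward undervalues THB, so borrow THB, convert to SGD at spot, deposit the SGD at 4.49%, and buy THB forward at 0.040398 to cover the loan.
Profit = 757,310.74 − 739,234.92 = SGD 18,076.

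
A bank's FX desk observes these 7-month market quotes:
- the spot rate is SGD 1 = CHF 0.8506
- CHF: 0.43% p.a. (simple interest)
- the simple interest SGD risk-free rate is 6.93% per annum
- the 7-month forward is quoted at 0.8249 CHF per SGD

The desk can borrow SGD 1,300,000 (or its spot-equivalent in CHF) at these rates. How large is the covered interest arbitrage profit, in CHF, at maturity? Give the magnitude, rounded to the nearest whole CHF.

CHF 7,167

T = 7/12 years.
Route A — deposit SGD, sell forward: 1,300,000 × 1.040425 × 0.8249 = CHF 1,115,720.56.
Route B — convert at spot, deposit CHF: 1,300,000 × 0.8506 × 1.002508333 = CHF 1,108,553.66.
The quoted forward overvalues SGD, so borrow CHF, buy SGD at spot, deposit the SGD at 6.93%, and sell the proceeds forward at 0.8249.
The gap between the two covered legs is CHF 7,167.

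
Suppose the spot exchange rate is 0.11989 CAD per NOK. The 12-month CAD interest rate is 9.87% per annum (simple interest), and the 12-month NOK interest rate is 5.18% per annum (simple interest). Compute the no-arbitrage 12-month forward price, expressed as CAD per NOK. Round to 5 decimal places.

0.12524

T = 1 year.
Growth of 1 CAD over T: 1 + 0.0987×1 = 1.098700.
Growth of 1 NOK over T: 1 + 0.0518×1 = 1.051800.
So F = 0.11989 × 1.098700 / 1.051800 = 0.1252359 (CAD/NOK).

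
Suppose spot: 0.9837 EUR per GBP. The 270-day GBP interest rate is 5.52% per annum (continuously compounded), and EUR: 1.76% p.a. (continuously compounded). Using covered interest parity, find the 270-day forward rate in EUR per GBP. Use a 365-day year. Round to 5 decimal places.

0.95672

T = 270/365 years.
EUR growth factor: e^(0.0176×270/365) = 1.0131043.
Growth of 1 GBP over T: e^(0.0552×270/365) = 1.041678.
Forward (EUR per GBP) = 0.9837 × 1.0131043 / 1.041678 = 0.9567167.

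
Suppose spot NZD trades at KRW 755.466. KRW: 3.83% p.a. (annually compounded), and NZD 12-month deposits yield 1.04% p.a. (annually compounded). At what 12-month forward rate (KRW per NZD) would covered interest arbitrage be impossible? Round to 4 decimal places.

776.3266

T = 1 year.
KRW accumulates by (1 + 0.0383)^1 = 1.038300.
NZD growth factor: (1 + 0.0104)^1 = 1.010400.
CIP: F = S · (grow KRW)/(grow NZD) = 755.466 × 1.038300/1.010400 = 776.326552 KRW per NZD.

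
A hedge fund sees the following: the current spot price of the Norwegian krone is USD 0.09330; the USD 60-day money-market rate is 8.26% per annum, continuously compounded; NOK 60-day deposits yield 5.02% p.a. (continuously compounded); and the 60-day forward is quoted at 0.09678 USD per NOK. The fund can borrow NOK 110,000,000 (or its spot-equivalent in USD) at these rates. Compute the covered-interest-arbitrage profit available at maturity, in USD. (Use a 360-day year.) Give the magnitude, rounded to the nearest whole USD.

T = 60/360 years.
Route A — deposit NOK, sell forward: 110,000,000 × 1.008401765 × 0.09678 = USD 10,735,243.51.
Route B — convert at spot, deposit USD: 110,000,000 × 0.09330 × 1.0138618636 = USD 10,405,264.31.
The quoted forward overvalues NOK, so borrow USD, buy NOK at spot, deposit the NOK at 5.02%, and sell the proceeds forward at 0.09678.
Arbitrage profit = |10,735,243.51 − 10,405,264.31| = USD 329,979.

USD 329,979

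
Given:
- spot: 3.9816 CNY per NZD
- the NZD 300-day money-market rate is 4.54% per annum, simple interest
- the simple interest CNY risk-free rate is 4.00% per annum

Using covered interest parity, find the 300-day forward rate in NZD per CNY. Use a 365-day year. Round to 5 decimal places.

0.25223

T = 300/365 years.
CNY accumulates by 1 + 0.0400×300/365 = 1.0328767.
NZD accumulates by 1 + 0.0454×300/365 = 1.0373151.
Forward (CNY per NZD) = 3.9816 × 1.0328767 / 1.0373151 = 3.964564.
Invert for NZD per CNY: 1 / 3.964564 = 0.25223.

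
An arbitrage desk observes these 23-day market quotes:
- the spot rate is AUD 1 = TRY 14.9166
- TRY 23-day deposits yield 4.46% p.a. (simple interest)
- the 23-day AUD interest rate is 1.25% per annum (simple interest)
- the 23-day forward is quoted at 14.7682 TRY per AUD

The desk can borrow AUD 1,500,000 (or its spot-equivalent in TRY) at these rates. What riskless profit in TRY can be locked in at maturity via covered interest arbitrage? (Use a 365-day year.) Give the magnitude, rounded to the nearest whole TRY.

TRY 268,034

T = 23/365 years.
Keep in AUD, deliver into the forward: 1,500,000·1.0007876712·14.7682 = TRY 22,169,748.73.
Swap to TRY now, deposit: 1,500,000·14.9166·1.002810411 = TRY 22,437,782.67.
The quoted forward undervalues AUD, so borrow AUD, convert to TRY at spot, deposit the TRY at 4.46%, and buy AUD forward at 14.7682 to cover the loan.
Arbitrage profit = |22,169,748.73 − 22,437,782.67| = TRY 268,034.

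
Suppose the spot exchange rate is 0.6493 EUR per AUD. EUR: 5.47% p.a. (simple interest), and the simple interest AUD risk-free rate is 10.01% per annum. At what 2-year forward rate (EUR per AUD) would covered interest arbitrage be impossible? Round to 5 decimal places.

0.60018

T = 2 years.
EUR accumulates by 1 + 0.0547×2 = 1.109400.
AUD growth factor: 1 + 0.1001×2 = 1.200200.
CIP: F = S · (grow EUR)/(grow AUD) = 0.6493 × 1.109400/1.200200 = 0.6001778 EUR per AUD.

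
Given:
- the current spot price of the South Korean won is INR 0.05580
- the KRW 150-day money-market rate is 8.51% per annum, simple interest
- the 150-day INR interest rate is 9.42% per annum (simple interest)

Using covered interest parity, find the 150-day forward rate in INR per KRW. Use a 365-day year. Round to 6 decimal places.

T = 150/365 years.
Growth of 1 INR over T: 1 + 0.0942×150/365 = 1.0387123.
KRW growth factor: 1 + 0.0851×150/365 = 1.0349726.
CIP: F = S · (grow INR)/(grow KRW) = 0.0558 × 1.0387123/1.0349726 = 0.05600162 INR per KRW.

0.056002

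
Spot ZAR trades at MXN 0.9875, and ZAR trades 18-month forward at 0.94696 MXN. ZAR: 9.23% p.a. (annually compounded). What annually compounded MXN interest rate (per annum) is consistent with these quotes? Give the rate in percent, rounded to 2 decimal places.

T = 18/12 years.
F/S = 0.94696/0.9875 = 0.9589468 = (growth of MXN) / (growth of ZAR).
ZAR growth factor: (1 + 0.0923)^(18/12) = 1.1415972.
So the MXN growth factor = 1.094731.
Annualise: 1.094731^(12/18) − 1 = 0.062197 = 6.22%.

6.22%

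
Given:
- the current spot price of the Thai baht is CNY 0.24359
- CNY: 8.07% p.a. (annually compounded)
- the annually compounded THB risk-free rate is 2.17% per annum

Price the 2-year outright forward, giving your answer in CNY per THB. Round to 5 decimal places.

0.27254

T = 2 years.
CNY accumulates by (1 + 0.0807)^2 = 1.1679125.
THB accumulates by (1 + 0.0217)^2 = 1.0438709.
So F = 0.24359 × 1.1679125 / 1.0438709 = 0.2725354 (CNY/THB).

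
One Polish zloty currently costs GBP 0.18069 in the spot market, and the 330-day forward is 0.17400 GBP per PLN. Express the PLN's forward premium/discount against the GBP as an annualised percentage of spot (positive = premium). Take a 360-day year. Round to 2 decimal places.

-4.04%

T = 330/360 years.
(F − S)/S = (0.17400 − 0.18069)/0.18069 = -0.0370247.
Per annum: -0.0370247 / (330/360) = -0.040391 = -4.04%.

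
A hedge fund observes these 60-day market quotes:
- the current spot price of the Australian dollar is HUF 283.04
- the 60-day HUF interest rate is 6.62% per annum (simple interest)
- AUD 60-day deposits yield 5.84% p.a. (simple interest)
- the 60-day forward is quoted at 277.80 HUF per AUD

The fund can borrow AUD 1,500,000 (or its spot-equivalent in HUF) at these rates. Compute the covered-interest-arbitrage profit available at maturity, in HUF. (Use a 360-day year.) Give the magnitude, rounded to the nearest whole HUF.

T = 60/360 years.
Keep in AUD, deliver into the forward: 1,500,000·1.00973333333·277.80 = HUF 420,755,880.00.
Swap to HUF now, deposit: 1,500,000·283.04·1.01103333333 = HUF 429,244,312.00.
The quoted forward undervalues AUD, so borrow AUD, convert to HUF at spot, deposit the HUF at 6.62%, and buy AUD forward at 277.80 to cover the loan.
The gap between the two covered legs is HUF 8,488,432.

HUF 8,488,432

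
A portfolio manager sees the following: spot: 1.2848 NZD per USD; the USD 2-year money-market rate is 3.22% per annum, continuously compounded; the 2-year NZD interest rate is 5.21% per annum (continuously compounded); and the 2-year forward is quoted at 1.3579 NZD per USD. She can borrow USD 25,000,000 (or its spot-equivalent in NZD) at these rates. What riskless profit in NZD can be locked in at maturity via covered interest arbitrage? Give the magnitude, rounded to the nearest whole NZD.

NZD 558,156

T = 2 years.
Keep in USD, deliver into the forward: 25,000,000·1.066518921·1.3579 = NZD 36,205,651.07.
Swap to NZD now, deposit: 25,000,000·1.2848·1.1098223972 = NZD 35,647,495.40.
The quoted forward overvalues USD, so borrow NZD, buy USD at spot, deposit the USD at 3.22%, and sell the proceeds forward at 1.3579.
Profit = 36,205,651.07 − 35,647,495.40 = NZD 558,156.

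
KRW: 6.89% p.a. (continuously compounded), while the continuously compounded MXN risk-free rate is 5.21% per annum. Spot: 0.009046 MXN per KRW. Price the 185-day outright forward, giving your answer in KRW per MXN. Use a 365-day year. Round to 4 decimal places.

T = 185/365 years.
MXN growth factor: e^(0.0521×185/365) = 1.0267586.
KRW growth factor: e^(0.0689×185/365) = 1.035538848.
CIP: F = S · (grow MXN)/(grow KRW) = 0.009046 × 1.0267586/1.035538848 = 0.00896929972 MXN per KRW.
Invert for KRW per MXN: 1 / 0.00896929972 = 111.4914.

111.4914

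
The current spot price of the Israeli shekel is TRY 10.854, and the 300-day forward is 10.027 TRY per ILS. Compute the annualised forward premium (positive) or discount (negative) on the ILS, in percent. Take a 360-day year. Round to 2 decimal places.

T = 300/360 years.
ILS trades forward at -7.61931% vs spot over the period.
Per annum: -0.0761931 / (300/360) = -0.091432 = -9.14%.

-9.14%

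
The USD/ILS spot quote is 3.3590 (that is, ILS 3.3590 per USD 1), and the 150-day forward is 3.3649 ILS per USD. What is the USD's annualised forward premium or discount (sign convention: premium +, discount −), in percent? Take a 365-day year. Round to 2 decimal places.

+0.43%

T = 150/365 years.
USD trades forward at +0.17565% vs spot over the period.
Annualise by dividing by T: 0.0017565 / (150/365) = 0.004274 → 0.43%.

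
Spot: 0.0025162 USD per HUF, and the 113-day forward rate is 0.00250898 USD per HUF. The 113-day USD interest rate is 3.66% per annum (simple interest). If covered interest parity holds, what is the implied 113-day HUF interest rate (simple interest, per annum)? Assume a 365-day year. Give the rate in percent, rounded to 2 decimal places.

T = 113/365 years.
By CIP, F/S equals the USD-to-HUF growth ratio: 0.00250898/0.0025162 = 0.9971306.
USD growth factor: 1 + 0.0366×113/365 = 1.011331.
So the HUF growth factor = 1.0142413.
(1.0142413 − 1)/T = 0.046001, i.e. 4.60%.

4.60%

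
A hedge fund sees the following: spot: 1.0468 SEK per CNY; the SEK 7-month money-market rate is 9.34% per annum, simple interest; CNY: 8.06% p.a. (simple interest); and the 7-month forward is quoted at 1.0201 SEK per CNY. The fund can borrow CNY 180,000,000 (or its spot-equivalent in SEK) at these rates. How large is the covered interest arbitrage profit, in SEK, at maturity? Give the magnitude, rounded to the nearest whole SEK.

SEK 6,438,861

T = 7/12 years.
Route A — deposit CNY, sell forward: 180,000,000 × 1.04701666667 × 1.0201 = SEK 192,251,106.30.
Route B — convert at spot, deposit SEK: 180,000,000 × 1.0468 × 1.05448333333 = SEK 198,689,967.60.
The quoted forward undervalues CNY, so borrow CNY, convert to SEK at spot, deposit the SEK at 9.34%, and buy CNY forward at 1.0201 to cover the loan.
The gap between the two covered legs is SEK 6,438,861.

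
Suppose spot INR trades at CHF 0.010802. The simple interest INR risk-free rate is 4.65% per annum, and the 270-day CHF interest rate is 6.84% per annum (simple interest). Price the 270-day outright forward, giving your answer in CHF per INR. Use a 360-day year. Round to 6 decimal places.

0.010973

T = 270/360 years.
Growth of 1 CHF over T: 1 + 0.0684×270/360 = 1.051300.
INR accumulates by 1 + 0.0465×270/360 = 1.034875.
CIP: F = S · (grow CHF)/(grow INR) = 0.010802 × 1.051300/1.034875 = 0.01097344 CHF per INR.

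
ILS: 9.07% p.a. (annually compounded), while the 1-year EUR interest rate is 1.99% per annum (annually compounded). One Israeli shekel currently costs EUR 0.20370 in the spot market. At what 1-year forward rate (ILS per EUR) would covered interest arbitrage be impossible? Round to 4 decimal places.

5.2500

T = 1 year.
EUR accumulates by (1 + 0.0199)^1 = 1.019900.
ILS growth factor: (1 + 0.0907)^1 = 1.090700.
CIP: F = S · (grow EUR)/(grow ILS) = 0.2037 × 1.019900/1.090700 = 0.1904773 EUR per ILS.
Invert for ILS per EUR: 1 / 0.1904773 = 5.2500.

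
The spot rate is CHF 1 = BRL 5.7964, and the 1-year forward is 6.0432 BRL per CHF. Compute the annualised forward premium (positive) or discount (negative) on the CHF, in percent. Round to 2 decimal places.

+4.26%

T = 1 year.
(F − S)/S = (6.0432 − 5.7964)/5.7964 = 0.0425782.
Annualise by dividing by T: 0.0425782 / 1 = 0.042578 → 4.26%.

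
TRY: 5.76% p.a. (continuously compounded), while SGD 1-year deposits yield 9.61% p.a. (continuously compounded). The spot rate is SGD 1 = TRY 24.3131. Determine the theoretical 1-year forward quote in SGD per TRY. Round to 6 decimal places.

T = 1 year.
TRY accumulates by e^(0.0576×1) = 1.0592912.
Growth of 1 SGD over T: e^(0.0961×1) = 1.1008691.
CIP: F = S · (grow TRY)/(grow SGD) = 24.3131 × 1.0592912/1.1008691 = 23.39484 TRY per SGD.
Quoted the other way: 1/23.39484 = 0.042744 SGD per TRY.

0.042744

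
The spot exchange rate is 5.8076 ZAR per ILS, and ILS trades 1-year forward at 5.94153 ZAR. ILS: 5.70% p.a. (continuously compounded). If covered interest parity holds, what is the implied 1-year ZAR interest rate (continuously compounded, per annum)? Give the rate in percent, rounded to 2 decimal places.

7.98%

T = 1 year.
F/S = 5.94153/5.8076 = 1.0230612 = (growth of ZAR) / (growth of ILS).
The ILS side grows by e^(0.0570×1) = 1.0586558.
That pins the ZAR growth at 1.0830697.
r = ln(1.0830697)/1 = 0.079799 → 7.98%.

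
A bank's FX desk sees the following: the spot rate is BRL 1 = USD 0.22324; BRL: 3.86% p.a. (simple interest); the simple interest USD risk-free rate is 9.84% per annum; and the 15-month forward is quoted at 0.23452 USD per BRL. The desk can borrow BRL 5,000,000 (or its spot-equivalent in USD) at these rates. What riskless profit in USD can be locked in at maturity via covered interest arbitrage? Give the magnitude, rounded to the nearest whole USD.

T = 15/12 years.
Route A — deposit BRL, sell forward: 5,000,000 × 1.048250 × 0.23452 = USD 1,229,177.95.
Route B — convert at spot, deposit USD: 5,000,000 × 0.22324 × 1.123000 = USD 1,253,492.60.
The quoted forward undervalues BRL, so borrow BRL, convert to USD at spot, deposit the USD at 9.84%, and buy BRL forward at 0.23452 to cover the loan.
Arbitrage profit = |1,229,177.95 − 1,253,492.60| = USD 24,315.

USD 24,315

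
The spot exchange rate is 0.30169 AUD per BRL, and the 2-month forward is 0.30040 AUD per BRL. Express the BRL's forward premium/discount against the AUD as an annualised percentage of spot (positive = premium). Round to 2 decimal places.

T = 2/12 years.
Period premium: (0.30040 − 0.30169)/0.30169 = -0.0042759.
×(1/T) gives -2.57% p.a.

-2.57%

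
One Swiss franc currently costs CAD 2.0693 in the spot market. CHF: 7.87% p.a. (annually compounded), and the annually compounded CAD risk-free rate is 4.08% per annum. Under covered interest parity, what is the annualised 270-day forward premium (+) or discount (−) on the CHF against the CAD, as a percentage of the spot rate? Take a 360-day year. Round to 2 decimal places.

T = 270/360 years.
No-arbitrage forward: 2.0693 × 1.0304465 / 1.0584626 = 2.0145284 CAD/CHF.
(F − S)/S ÷ T = (2.0145284 − 2.0693)/2.0693/(270/360) = -0.035292 → -3.53%.

-3.53%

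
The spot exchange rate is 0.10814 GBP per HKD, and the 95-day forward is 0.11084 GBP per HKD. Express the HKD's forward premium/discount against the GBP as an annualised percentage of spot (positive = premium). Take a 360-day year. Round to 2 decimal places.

+9.46%

T = 95/360 years.
Period premium: (0.11084 − 0.10814)/0.10814 = 0.0249676.
Per annum: 0.0249676 / (95/360) = 0.094614 = 9.46%.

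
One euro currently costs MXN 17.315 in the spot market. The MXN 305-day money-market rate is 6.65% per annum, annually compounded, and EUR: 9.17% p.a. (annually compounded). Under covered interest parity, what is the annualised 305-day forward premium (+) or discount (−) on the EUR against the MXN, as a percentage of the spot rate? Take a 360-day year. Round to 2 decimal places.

T = 305/360 years.
No-arbitrage forward: 17.315 × 1.0560611 / 1.0771643 = 16.975774 MXN/EUR.
Annualised premium = (F − S)/S × (1/T) = (16.975774 − 17.315)/17.315 ÷ (305/360) = -2.31%.

-2.31%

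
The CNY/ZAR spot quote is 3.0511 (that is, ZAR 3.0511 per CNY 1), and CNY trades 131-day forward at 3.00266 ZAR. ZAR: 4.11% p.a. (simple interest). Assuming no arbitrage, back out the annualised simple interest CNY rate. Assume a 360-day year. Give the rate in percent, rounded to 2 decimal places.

T = 131/360 years.
F/S = 3.00266/3.0511 = 0.9841238 = (growth of ZAR) / (growth of CNY).
The ZAR side grows by 1 + 0.0411×131/360 = 1.0149558.
That pins the CNY growth at 1.0313294.
r = (1.0313294 − 1)/(131/360) = 0.086096 → 8.61%.

8.61%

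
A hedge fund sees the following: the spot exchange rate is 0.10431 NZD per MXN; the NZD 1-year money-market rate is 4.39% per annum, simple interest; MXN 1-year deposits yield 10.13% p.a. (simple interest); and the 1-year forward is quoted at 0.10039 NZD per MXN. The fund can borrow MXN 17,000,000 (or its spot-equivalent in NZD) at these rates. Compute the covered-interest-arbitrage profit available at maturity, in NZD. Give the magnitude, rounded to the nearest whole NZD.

NZD 28,395

T = 1 year.
Invest the MXN and cover forward: 17,000,000 × 1.101300 × 0.10039 = NZD 1,879,511.62.
Convert at spot and invest in NZD: 17,000,000 × 0.10431 × 1.043900 = NZD 1,851,116.55.
The quoted forward overvalues MXN, so borrow NZD, buy MXN at spot, deposit the MXN at 10.13%, and sell the proceeds forward at 0.10039.
Profit = 1,879,511.62 − 1,851,116.55 = NZD 28,395.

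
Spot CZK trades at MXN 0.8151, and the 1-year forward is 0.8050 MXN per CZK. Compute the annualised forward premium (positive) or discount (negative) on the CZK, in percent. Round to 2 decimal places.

-1.24%

T = 1 year.
CZK trades forward at -1.23911% vs spot over the period.
Per annum: -0.0123911 / 1 = -0.012391 = -1.24%.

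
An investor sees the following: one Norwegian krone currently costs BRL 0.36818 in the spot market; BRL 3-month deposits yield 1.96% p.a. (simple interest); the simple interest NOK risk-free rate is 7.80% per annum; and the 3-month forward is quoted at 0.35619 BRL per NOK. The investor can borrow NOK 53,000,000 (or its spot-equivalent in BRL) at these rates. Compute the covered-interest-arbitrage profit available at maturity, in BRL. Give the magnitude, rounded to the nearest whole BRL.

BRL 362,964

T = 3/12 years.
Keep in NOK, deliver into the forward: 53,000,000·1.019500·0.35619 = BRL 19,246,192.37.
Swap to BRL now, deposit: 53,000,000·0.36818·1.004900 = BRL 19,609,156.35.
The quoted forward undervalues NOK, so borrow NOK, convert to BRL at spot, deposit the BRL at 1.96%, and buy NOK forward at 0.35619 to cover the loan.
Profit = 19,609,156.35 − 19,246,192.37 = BRL 362,964.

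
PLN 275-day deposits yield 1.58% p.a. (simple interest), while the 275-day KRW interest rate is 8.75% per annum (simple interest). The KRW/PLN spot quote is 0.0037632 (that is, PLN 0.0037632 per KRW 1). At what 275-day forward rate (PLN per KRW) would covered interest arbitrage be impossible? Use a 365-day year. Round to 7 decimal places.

T = 275/365 years.
PLN accumulates by 1 + 0.0158×275/365 = 1.0119041.
KRW growth factor: 1 + 0.0875×275/365 = 1.0659247.
So F = 0.0037632 × 1.0119041 / 1.0659247 = 0.003572483 (PLN/KRW).

0.0035725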